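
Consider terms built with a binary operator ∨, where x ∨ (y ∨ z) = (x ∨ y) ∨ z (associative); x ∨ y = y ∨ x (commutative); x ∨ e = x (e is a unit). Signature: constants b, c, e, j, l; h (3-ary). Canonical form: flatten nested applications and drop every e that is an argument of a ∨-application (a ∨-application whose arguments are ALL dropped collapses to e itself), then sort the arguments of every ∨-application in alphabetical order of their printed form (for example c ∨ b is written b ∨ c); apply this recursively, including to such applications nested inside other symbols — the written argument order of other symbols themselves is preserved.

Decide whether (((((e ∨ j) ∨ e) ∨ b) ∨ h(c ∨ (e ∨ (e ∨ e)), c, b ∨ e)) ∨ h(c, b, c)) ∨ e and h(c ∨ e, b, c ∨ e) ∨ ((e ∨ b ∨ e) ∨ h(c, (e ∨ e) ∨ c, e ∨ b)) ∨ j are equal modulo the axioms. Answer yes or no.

Answer: yes — both canonical forms are b ∨ h(c, b, c) ∨ h(c, c, b) ∨ j

Derivation:
Left:  (((((e ∨ j) ∨ e) ∨ b) ∨ h(c ∨ (e ∨ (e ∨ e)), c, b ∨ e)) ∨ h(c, b, c)) ∨ e
  Merge nested applications:  e ∨ j ∨ e ∨ b ∨ h(c ∨ (e ∨ (e ∨ e)), c, b ∨ e) ∨ h(c, b, c) ∨ e
  Inside:  h(c ∨ (e ∨ (e ∨ e)), c, b ∨ e)  →  h(c, c, b)
  Drop the unit:  drop e (×3)
  Sort:  b ∨ h(c, b, c) ∨ h(c, c, b) ∨ j
Right:  h(c ∨ e, b, c ∨ e) ∨ ((e ∨ b ∨ e) ∨ h(c, (e ∨ e) ∨ c, e ∨ b)) ∨ j
  Merge nested applications:  h(c ∨ e, b, c ∨ e) ∨ e ∨ b ∨ e ∨ h(c, (e ∨ e) ∨ c, e ∨ b) ∨ j
  Inside:  h(c ∨ e, b, c ∨ e)  →  h(c, b, c)
  Canonicalize subterm:  h(c, (e ∨ e) ∨ c, e ∨ b)  →  h(c, c, b)
  Drop the unit:  drop e (×2)
  Sort arguments:  b ∨ h(c, b, c) ∨ h(c, c, b) ∨ j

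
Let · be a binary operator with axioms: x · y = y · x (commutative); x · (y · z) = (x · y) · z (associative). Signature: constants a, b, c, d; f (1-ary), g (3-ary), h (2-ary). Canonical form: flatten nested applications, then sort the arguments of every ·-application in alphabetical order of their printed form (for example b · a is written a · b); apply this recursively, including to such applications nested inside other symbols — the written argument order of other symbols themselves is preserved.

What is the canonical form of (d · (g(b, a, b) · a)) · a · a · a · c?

Merge nested applications:  d · g(b, a, b) · a · a · a · a · c
Sort:  a · a · a · a · c · d · g(b, a, b)

Answer: a · a · a · a · c · d · g(b, a, b)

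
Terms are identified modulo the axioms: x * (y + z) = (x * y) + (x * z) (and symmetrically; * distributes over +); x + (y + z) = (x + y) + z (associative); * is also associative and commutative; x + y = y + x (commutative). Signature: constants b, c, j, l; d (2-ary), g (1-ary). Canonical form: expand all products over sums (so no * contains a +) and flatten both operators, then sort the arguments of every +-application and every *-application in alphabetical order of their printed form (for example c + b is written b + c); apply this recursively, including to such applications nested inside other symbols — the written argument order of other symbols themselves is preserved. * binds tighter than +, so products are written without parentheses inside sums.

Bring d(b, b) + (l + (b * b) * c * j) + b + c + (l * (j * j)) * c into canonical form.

Answer: b + b * b * c * j + c + c * j * j * l + d(b, b) + l

Derivation:
Flatten:  d(b, b) + l + b * b * c * j + b + c + c * j * j * l
Order the arguments:  b + b * b * c * j + c + c * j * j * l + d(b, b) + l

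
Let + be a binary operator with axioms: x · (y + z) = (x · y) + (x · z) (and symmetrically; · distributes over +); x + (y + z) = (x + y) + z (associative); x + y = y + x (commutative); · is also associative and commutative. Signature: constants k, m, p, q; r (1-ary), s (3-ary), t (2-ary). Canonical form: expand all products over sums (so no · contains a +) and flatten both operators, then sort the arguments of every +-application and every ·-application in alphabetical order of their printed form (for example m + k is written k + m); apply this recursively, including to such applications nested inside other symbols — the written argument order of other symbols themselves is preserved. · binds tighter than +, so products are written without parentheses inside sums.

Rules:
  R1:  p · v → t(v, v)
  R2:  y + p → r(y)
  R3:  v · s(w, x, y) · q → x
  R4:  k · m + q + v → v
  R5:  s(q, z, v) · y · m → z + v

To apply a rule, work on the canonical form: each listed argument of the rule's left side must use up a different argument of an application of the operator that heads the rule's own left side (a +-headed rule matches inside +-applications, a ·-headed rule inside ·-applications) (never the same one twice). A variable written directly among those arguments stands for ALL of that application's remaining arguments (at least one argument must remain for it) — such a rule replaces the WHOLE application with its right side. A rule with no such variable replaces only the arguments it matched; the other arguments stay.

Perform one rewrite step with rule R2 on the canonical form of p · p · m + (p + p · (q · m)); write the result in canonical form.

Answer: r(m · p · p + m · p · q)

Derivation:
Canonical form:  m · p · p + m · p · q + p
Apply R2:  consuming p;  y := m · p · p + m · p · q
The variable takes the whole remainder — replace the entire application.
Giving:  r(m · p · p + m · p · q)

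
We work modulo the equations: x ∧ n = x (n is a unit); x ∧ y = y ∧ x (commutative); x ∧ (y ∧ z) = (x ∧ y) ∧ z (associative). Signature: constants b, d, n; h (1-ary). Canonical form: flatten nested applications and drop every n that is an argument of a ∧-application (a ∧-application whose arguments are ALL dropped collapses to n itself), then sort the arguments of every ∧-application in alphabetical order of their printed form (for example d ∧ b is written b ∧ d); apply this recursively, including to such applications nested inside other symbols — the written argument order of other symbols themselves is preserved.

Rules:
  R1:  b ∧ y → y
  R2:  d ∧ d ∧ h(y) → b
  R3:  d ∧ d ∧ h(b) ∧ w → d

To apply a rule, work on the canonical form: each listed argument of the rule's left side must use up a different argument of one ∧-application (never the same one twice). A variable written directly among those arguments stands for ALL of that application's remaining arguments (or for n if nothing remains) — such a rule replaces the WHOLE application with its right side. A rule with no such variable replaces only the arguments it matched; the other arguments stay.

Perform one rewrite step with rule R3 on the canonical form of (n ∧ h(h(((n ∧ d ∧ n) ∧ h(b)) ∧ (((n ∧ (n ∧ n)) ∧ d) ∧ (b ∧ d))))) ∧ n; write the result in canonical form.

Canonical form:  h(h(b ∧ d ∧ d ∧ d ∧ h(b)))
Apply R3:  consuming d, d, h(b);  w := b ∧ d
The extension variable absorbs all remaining arguments, so the whole application is rewritten.
Giving:  h(h(d))

Answer: h(h(d))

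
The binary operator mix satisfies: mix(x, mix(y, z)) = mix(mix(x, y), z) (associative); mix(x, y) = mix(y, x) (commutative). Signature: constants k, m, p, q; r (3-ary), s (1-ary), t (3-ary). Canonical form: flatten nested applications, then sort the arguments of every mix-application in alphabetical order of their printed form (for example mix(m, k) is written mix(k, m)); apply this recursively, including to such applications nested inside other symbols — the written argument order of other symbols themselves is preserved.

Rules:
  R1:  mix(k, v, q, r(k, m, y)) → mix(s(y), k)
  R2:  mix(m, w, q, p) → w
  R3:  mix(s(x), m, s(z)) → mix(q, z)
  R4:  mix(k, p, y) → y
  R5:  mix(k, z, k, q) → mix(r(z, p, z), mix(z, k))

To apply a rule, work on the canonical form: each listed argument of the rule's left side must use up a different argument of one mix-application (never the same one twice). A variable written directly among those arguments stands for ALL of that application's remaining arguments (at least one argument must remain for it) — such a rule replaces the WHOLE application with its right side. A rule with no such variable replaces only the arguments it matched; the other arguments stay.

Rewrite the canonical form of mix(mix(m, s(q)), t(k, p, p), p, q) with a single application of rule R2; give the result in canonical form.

Answer: mix(s(q), t(k, p, p))

Derivation:
Canonical form:  mix(m, p, q, s(q), t(k, p, p))
Match R2:  consume m, p, q;  w := mix(s(q), t(k, p, p))
The extension variable absorbs all remaining arguments, so the whole application is rewritten.
Giving:  mix(s(q), t(k, p, p))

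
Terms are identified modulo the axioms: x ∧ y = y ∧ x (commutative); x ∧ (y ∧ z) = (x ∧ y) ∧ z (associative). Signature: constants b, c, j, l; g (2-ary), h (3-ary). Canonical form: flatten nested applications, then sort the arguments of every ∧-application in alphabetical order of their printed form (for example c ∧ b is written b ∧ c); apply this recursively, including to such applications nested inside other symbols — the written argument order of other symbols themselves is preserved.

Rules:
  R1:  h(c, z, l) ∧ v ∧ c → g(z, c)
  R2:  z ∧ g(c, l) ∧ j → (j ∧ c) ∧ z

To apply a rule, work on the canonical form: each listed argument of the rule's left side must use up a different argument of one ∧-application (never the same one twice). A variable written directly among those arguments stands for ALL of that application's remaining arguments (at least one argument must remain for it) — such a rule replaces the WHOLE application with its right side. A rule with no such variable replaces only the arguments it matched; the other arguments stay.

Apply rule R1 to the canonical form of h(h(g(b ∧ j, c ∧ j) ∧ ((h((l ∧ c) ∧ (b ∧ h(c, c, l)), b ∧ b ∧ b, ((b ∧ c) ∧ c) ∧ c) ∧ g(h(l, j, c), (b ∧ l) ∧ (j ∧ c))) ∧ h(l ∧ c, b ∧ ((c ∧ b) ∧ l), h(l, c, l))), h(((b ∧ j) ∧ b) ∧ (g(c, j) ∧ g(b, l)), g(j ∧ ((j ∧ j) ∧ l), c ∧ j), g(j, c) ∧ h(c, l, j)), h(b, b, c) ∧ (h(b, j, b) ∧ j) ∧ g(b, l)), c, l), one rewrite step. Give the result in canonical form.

Canonical form:  h(h(g(b ∧ j, c ∧ j) ∧ g(h(l, j, c), b ∧ c ∧ j ∧ l) ∧ h(b ∧ c ∧ h(c, c, l) ∧ l, b ∧ b ∧ b, b ∧ c ∧ c ∧ c) ∧ h(c ∧ l, b ∧ b ∧ c ∧ l, h(l, c, l)), h(b ∧ b ∧ g(b, l) ∧ g(c, j) ∧ j, g(j ∧ j ∧ j ∧ l, c ∧ j), g(j, c) ∧ h(c, l, j)), g(b, l) ∧ h(b, b, c) ∧ h(b, j, b) ∧ j), c, l)
R1 matches:  uses c, h(c, c, l);  v := b ∧ l, z := c
The extension variable absorbs all remaining arguments, so the whole application is rewritten.
New term:  h(h(g(b ∧ j, c ∧ j) ∧ g(h(l, j, c), b ∧ c ∧ j ∧ l) ∧ h(c ∧ l, b ∧ b ∧ c ∧ l, h(l, c, l)) ∧ h(g(c, c), b ∧ b ∧ b, b ∧ c ∧ c ∧ c), h(b ∧ b ∧ g(b, l) ∧ g(c, j) ∧ j, g(j ∧ j ∧ j ∧ l, c ∧ j), g(j, c) ∧ h(c, l, j)), g(b, l) ∧ h(b, b, c) ∧ h(b, j, b) ∧ j), c, l)

Answer: h(h(g(b ∧ j, c ∧ j) ∧ g(h(l, j, c), b ∧ c ∧ j ∧ l) ∧ h(c ∧ l, b ∧ b ∧ c ∧ l, h(l, c, l)) ∧ h(g(c, c), b ∧ b ∧ b, b ∧ c ∧ c ∧ c), h(b ∧ b ∧ g(b, l) ∧ g(c, j) ∧ j, g(j ∧ j ∧ j ∧ l, c ∧ j), g(j, c) ∧ h(c, l, j)), g(b, l) ∧ h(b, b, c) ∧ h(b, j, b) ∧ j), c, l)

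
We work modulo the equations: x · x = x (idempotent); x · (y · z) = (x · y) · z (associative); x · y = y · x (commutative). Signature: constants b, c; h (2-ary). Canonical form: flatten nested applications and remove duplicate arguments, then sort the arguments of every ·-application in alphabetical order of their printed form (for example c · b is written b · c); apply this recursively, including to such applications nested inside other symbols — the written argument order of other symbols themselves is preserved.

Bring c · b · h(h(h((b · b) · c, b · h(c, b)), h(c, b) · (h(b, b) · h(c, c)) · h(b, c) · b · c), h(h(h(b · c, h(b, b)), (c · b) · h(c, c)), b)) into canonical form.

Simplify inside:  h(h(h((b · b) · c, b · h(c, b)), h(c, b) · (h(b, b) · h(c, c)) · h(b, c) · b · c), h(h(h(b · c, h(b, b)), (c · b) · h(c, c)), b))  →  h(h(h(b · c, b · h(c, b)), b · c · h(b, b) · h(b, c) · h(c, b) · h(c, c)), h(h(h(b · c, h(b, b)), b · c · h(c, c)), b))
Order the arguments:  b · c · h(h(h(b · c, b · h(c, b)), b · c · h(b, b) · h(b, c) · h(c, b) · h(c, c)), h(h(h(b · c, h(b, b)), b · c · h(c, c)), b))

Answer: b · c · h(h(h(b · c, b · h(c, b)), b · c · h(b, b) · h(b, c) · h(c, b) · h(c, c)), h(h(h(b · c, h(b, b)), b · c · h(c, c)), b))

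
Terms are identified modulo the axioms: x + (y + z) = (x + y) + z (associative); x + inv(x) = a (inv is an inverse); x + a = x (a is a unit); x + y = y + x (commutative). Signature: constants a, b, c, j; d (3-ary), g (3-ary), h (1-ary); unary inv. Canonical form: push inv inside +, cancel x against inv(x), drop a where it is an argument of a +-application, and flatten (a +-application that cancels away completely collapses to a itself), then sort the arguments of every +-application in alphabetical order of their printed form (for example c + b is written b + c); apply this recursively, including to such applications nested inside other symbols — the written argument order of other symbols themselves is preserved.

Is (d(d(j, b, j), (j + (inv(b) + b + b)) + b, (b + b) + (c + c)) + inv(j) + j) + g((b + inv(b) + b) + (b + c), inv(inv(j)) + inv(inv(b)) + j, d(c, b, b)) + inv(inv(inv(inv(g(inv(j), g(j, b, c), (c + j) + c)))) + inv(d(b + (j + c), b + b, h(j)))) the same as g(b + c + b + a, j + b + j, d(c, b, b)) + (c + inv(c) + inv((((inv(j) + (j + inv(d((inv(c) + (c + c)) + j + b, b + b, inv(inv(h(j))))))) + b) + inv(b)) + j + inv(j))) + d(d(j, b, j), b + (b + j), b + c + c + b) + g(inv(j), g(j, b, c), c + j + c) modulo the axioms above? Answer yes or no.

Left:  (d(d(j, b, j), (j + (inv(b) + b + b)) + b, (b + b) + (c + c)) + inv(j) + j) + g((b + inv(b) + b) + (b + c), inv(inv(j)) + inv(inv(b)) + j, d(c, b, b)) + inv(inv(inv(inv(g(inv(j), g(j, b, c), (c + j) + c)))) + inv(d(b + (j + c), b + b, h(j))))
  Push inv inside:  distribute inv over + and collapse double inv
  Cancel:  j cancels
  Collect terms:  d(d(j, b, j), b + b + j, b + b + c + c) + g(b + b + c, b + j + j, d(c, b, b)) + g(inv(j), g(j, b, c), c + c + j) + d(b + c + j, b + b, h(j))
  Sort:  d(b + c + j, b + b, h(j)) + d(d(j, b, j), b + b + j, b + b + c + c) + g(b + b + c, b + j + j, d(c, b, b)) + g(inv(j), g(j, b, c), c + c + j)
Right:  g(b + c + b + a, j + b + j, d(c, b, b)) + (c + inv(c) + inv((((inv(j) + (j + inv(d((inv(c) + (c + c)) + j + b, b + b, inv(inv(h(j))))))) + b) + inv(b)) + j + inv(j))) + d(d(j, b, j), b + (b + j), b + c + c + b) + g(inv(j), g(j, b, c), c + j + c)
  Push inv inside:  distribute inv over + and collapse double inv
  Cancel:  c cancels; j cancels; b cancels
  Collect:  g(b + b + c, b + j + j, d(c, b, b)) + d(b + c + j, b + b, h(j)) + d(d(j, b, j), b + b + j, b + b + c + c) + g(inv(j), g(j, b, c), c + c + j)
  Sort:  d(b + c + j, b + b, h(j)) + d(d(j, b, j), b + b + j, b + b + c + c) + g(b + b + c, b + j + j, d(c, b, b)) + g(inv(j), g(j, b, c), c + c + j)

Answer: yes — both canonical forms are d(b + c + j, b + b, h(j)) + d(d(j, b, j), b + b + j, b + b + c + c) + g(b + b + c, b + j + j, d(c, b, b)) + g(inv(j), g(j, b, c), c + c + j)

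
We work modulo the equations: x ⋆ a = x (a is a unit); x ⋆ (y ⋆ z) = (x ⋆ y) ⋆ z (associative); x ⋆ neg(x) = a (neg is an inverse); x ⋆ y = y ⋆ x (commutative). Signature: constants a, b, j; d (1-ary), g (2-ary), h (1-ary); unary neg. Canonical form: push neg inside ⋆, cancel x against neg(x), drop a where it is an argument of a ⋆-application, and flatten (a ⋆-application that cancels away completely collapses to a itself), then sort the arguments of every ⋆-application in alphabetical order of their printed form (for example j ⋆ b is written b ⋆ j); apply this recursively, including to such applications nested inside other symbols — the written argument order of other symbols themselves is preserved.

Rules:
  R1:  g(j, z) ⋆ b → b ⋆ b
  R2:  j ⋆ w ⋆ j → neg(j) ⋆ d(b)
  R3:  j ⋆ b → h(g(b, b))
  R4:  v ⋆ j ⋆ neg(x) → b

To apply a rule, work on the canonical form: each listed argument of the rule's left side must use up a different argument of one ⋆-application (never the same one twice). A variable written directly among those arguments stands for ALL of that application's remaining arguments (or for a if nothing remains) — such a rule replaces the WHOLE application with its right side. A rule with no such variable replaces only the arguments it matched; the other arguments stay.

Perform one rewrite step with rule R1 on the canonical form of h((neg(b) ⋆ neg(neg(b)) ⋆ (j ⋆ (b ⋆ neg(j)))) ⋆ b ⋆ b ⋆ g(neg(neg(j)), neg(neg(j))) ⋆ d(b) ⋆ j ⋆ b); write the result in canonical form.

Answer: h(b ⋆ b ⋆ b ⋆ b ⋆ b ⋆ d(b) ⋆ j)

Derivation:
Canonical form:  h(b ⋆ b ⋆ b ⋆ b ⋆ d(b) ⋆ g(j, j) ⋆ j)
Apply R1:  consuming b, g(j, j);  z := j
Result:  h(b ⋆ b ⋆ b ⋆ b ⋆ b ⋆ d(b) ⋆ j)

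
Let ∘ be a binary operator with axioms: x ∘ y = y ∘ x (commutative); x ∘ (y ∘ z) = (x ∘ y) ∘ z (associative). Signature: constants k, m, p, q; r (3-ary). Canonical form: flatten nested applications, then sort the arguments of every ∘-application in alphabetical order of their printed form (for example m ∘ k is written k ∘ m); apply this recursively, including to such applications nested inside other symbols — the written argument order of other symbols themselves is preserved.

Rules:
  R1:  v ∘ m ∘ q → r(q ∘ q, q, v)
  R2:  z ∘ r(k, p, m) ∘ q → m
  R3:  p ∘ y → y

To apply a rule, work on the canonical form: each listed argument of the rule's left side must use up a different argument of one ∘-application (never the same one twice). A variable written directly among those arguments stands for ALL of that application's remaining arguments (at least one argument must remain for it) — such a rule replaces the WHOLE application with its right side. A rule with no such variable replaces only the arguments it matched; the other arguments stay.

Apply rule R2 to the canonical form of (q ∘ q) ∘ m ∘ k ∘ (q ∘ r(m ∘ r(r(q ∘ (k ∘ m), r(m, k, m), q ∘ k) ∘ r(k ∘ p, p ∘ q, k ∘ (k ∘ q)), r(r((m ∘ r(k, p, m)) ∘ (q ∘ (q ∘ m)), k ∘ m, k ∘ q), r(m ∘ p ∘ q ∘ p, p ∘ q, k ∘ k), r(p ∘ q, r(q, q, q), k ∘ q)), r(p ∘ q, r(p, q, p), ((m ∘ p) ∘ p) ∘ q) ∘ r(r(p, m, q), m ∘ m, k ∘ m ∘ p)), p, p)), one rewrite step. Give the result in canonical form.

Answer: k ∘ m ∘ q ∘ q ∘ q ∘ r(m ∘ r(r(k ∘ m ∘ q, r(m, k, m), k ∘ q) ∘ r(k ∘ p, p ∘ q, k ∘ k ∘ q), r(r(m, k ∘ m, k ∘ q), r(m ∘ p ∘ p ∘ q, p ∘ q, k ∘ k), r(p ∘ q, r(q, q, q), k ∘ q)), r(p ∘ q, r(p, q, p), m ∘ p ∘ p ∘ q) ∘ r(r(p, m, q), m ∘ m, k ∘ m ∘ p)), p, p)

Derivation:
Canonical form:  k ∘ m ∘ q ∘ q ∘ q ∘ r(m ∘ r(r(k ∘ m ∘ q, r(m, k, m), k ∘ q) ∘ r(k ∘ p, p ∘ q, k ∘ k ∘ q), r(r(m ∘ m ∘ q ∘ q ∘ r(k, p, m), k ∘ m, k ∘ q), r(m ∘ p ∘ p ∘ q, p ∘ q, k ∘ k), r(p ∘ q, r(q, q, q), k ∘ q)), r(p ∘ q, r(p, q, p), m ∘ p ∘ p ∘ q) ∘ r(r(p, m, q), m ∘ m, k ∘ m ∘ p)), p, p)
R2 matches:  uses q, r(k, p, m);  z := m ∘ m ∘ q
The extension variable absorbs all remaining arguments, so the whole application is rewritten.
Result:  k ∘ m ∘ q ∘ q ∘ q ∘ r(m ∘ r(r(k ∘ m ∘ q, r(m, k, m), k ∘ q) ∘ r(k ∘ p, p ∘ q, k ∘ k ∘ q), r(r(m, k ∘ m, k ∘ q), r(m ∘ p ∘ p ∘ q, p ∘ q, k ∘ k), r(p ∘ q, r(q, q, q), k ∘ q)), r(p ∘ q, r(p, q, p), m ∘ p ∘ p ∘ q) ∘ r(r(p, m, q), m ∘ m, k ∘ m ∘ p)), p, p)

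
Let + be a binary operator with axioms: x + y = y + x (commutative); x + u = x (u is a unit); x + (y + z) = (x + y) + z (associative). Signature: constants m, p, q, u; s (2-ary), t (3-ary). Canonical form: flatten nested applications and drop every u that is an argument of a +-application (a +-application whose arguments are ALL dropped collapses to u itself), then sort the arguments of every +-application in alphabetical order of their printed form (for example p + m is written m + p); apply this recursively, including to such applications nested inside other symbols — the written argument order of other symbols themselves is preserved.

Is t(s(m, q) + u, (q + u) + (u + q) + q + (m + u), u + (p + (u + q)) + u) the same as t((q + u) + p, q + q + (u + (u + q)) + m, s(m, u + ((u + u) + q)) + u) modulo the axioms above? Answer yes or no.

Left:  t(s(m, q) + u, (q + u) + (u + q) + q + (m + u), u + (p + (u + q)) + u)
  Descend into:  (q + u) + (u + q) + q + (m + u)
  Merge nested applications:  q + u + u + q + q + m + u
  Units out:  drop u (×3)
  Sort:  m + q + q + q
  Rebuild:  t(s(m, q), m + q + q + q, p + q)
Right:  t((q + u) + p, q + q + (u + (u + q)) + m, s(m, u + ((u + u) + q)) + u)
  Work inside:  s(m, u + ((u + u) + q)) + u
  Simplify inside:  s(m, u + ((u + u) + q))  →  s(m, q)
  Drop the unit:  drop u
  Order the arguments:  s(m, q)
  Reassemble:  t(p + q, m + q + q + q, s(m, q))

Answer: no — t(s(m, q), m + q + q + q, p + q) vs t(p + q, m + q + q + q, s(m, q))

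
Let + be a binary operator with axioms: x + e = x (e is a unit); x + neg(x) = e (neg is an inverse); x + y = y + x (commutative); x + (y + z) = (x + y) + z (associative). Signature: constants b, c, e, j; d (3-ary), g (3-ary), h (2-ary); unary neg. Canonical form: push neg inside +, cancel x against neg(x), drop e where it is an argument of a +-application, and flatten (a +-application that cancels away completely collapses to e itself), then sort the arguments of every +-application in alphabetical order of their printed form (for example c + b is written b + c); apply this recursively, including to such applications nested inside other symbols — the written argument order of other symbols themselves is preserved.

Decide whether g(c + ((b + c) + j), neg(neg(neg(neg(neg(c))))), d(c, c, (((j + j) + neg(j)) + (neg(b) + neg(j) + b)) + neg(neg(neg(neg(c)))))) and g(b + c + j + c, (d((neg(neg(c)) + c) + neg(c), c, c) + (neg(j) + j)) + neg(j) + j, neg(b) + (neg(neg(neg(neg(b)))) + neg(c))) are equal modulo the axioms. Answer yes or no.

Answer: no — g(b + c + c + j, neg(c), d(c, c, c)) vs g(b + c + c + j, d(c, c, c), neg(c))

Derivation:
Left:  g(c + ((b + c) + j), neg(neg(neg(neg(neg(c))))), d(c, c, (((j + j) + neg(j)) + (neg(b) + neg(j) + b)) + neg(neg(neg(neg(c))))))
  Descend into:  (((j + j) + neg(j)) + (neg(b) + neg(j) + b)) + neg(neg(neg(neg(c))))
  Push neg inside:  distribute neg over + and collapse double neg
  Cancel:  j cancels; b cancels
  Combine occurrences:  c
  Rebuild:  g(b + c + c + j, neg(c), d(c, c, c))
Right:  g(b + c + j + c, (d((neg(neg(c)) + c) + neg(c), c, c) + (neg(j) + j)) + neg(j) + j, neg(b) + (neg(neg(neg(neg(b)))) + neg(c)))
  Descend into:  (d((neg(neg(c)) + c) + neg(c), c, c) + (neg(j) + j)) + neg(j) + j
  Push neg inside:  distribute neg over + and collapse double neg
  Cancel inverse pairs:  j cancels
  Combine occurrences:  d(c, c, c)
  Put back:  g(b + c + c + j, d(c, c, c), neg(c))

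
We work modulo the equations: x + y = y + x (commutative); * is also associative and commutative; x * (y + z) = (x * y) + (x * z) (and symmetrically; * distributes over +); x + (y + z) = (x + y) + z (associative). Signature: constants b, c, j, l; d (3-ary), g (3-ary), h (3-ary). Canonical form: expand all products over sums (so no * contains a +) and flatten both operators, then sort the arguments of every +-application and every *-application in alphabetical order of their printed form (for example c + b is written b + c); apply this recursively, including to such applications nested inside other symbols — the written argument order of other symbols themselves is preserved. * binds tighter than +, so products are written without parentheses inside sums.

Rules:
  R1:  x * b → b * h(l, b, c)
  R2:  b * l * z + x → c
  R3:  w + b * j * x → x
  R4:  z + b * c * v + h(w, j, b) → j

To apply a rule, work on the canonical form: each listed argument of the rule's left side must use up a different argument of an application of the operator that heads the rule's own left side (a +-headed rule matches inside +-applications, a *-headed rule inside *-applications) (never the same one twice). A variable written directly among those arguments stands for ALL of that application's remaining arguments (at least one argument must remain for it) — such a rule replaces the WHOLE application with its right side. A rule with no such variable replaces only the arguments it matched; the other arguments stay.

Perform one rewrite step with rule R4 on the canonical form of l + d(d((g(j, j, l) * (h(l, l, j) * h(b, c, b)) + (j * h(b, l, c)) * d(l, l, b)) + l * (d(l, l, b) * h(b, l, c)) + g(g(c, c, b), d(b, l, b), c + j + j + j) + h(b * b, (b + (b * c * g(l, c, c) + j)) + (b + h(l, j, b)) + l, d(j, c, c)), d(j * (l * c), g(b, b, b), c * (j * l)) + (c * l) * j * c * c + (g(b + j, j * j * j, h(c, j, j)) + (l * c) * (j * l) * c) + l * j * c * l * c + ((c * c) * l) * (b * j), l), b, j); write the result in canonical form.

Canonical form:  d(d(d(l, l, b) * h(b, l, c) * j + d(l, l, b) * h(b, l, c) * l + g(g(c, c, b), d(b, l, b), c + j + j + j) + g(j, j, l) * h(b, c, b) * h(l, l, j) + h(b * b, b + b + b * c * g(l, c, c) + h(l, j, b) + j + l, d(j, c, c)), b * c * c * j * l + c * c * c * j * l + c * c * j * l * l + c * c * j * l * l + d(c * j * l, g(b, b, b), c * j * l) + g(b + j, j * j * j, h(c, j, j)), l), b, j) + l
Match R4:  consume b * c * g(l, c, c), h(l, j, b);  v := g(l, c, c), w := l, z := b + b + j + l
The extension variable absorbs all remaining arguments, so the whole application is rewritten.
Result:  d(d(d(l, l, b) * h(b, l, c) * j + d(l, l, b) * h(b, l, c) * l + g(g(c, c, b), d(b, l, b), c + j + j + j) + g(j, j, l) * h(b, c, b) * h(l, l, j) + h(b * b, j, d(j, c, c)), b * c * c * j * l + c * c * c * j * l + c * c * j * l * l + c * c * j * l * l + d(c * j * l, g(b, b, b), c * j * l) + g(b + j, j * j * j, h(c, j, j)), l), b, j) + l

Answer: d(d(d(l, l, b) * h(b, l, c) * j + d(l, l, b) * h(b, l, c) * l + g(g(c, c, b), d(b, l, b), c + j + j + j) + g(j, j, l) * h(b, c, b) * h(l, l, j) + h(b * b, j, d(j, c, c)), b * c * c * j * l + c * c * c * j * l + c * c * j * l * l + c * c * j * l * l + d(c * j * l, g(b, b, b), c * j * l) + g(b + j, j * j * j, h(c, j, j)), l), b, j) + l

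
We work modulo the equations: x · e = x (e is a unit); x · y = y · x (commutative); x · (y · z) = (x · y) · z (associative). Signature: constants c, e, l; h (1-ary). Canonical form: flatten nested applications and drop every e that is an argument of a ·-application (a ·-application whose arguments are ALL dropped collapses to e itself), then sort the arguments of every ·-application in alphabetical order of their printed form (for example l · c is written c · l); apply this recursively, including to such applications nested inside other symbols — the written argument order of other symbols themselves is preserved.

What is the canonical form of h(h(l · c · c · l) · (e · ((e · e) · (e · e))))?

Answer: h(h(c · c · l · l))

Derivation:
Work inside:  h(l · c · c · l) · (e · ((e · e) · (e · e)))
Merge nested applications:  h(l · c · c · l) · e · e · e · e · e
Inside:  h(l · c · c · l)  →  h(c · c · l · l)
Units out:  drop e (×5)
Order the arguments:  h(c · c · l · l)
Rebuild:  h(h(c · c · l · l))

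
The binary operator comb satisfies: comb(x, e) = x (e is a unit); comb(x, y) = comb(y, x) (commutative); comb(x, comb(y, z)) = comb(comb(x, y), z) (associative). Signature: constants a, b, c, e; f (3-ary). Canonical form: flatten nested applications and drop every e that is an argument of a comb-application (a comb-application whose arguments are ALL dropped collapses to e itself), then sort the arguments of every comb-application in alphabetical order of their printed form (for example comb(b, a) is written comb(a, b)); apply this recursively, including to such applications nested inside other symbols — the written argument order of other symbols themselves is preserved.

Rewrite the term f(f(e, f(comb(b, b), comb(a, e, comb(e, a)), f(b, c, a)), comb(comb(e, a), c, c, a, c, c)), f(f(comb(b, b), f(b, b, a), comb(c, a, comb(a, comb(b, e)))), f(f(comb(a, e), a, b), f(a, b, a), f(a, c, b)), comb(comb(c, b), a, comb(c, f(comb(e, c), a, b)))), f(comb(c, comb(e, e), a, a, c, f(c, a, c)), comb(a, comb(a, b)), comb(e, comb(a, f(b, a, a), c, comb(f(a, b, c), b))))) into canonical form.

Answer: f(f(e, f(comb(b, b), comb(a, a), f(b, c, a)), comb(a, a, c, c, c, c)), f(f(comb(b, b), f(b, b, a), comb(a, a, b, c)), f(f(a, a, b), f(a, b, a), f(a, c, b)), comb(a, b, c, c, f(c, a, b))), f(comb(a, a, c, c, f(c, a, c)), comb(a, a, b), comb(a, b, c, f(a, b, c), f(b, a, a))))

Derivation:
Focus inside:  comb(e, comb(a, f(b, a, a), c, comb(f(a, b, c), b)))
Merge nested applications:  comb(e, a, f(b, a, a), c, f(a, b, c), b)
Units out:  drop e
Sort arguments:  comb(a, b, c, f(a, b, c), f(b, a, a))
Rebuild:  f(f(e, f(comb(b, b), comb(a, a), f(b, c, a)), comb(a, a, c, c, c, c)), f(f(comb(b, b), f(b, b, a), comb(a, a, b, c)), f(f(a, a, b), f(a, b, a), f(a, c, b)), comb(a, b, c, c, f(c, a, b))), f(comb(a, a, c, c, f(c, a, c)), comb(a, a, b), comb(a, b, c, f(a, b, c), f(b, a, a))))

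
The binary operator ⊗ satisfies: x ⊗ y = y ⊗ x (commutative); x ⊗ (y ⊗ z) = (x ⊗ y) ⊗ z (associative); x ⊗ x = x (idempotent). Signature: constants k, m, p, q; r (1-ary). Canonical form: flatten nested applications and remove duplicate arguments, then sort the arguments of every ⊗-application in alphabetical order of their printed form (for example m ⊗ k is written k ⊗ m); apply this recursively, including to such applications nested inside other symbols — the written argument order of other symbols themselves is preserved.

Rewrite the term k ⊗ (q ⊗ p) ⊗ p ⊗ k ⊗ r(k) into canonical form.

Un-nest:  k ⊗ q ⊗ p ⊗ p ⊗ k ⊗ r(k)
Idempotence:  drop duplicate p, k
Order the arguments:  k ⊗ p ⊗ q ⊗ r(k)

Answer: k ⊗ p ⊗ q ⊗ r(k)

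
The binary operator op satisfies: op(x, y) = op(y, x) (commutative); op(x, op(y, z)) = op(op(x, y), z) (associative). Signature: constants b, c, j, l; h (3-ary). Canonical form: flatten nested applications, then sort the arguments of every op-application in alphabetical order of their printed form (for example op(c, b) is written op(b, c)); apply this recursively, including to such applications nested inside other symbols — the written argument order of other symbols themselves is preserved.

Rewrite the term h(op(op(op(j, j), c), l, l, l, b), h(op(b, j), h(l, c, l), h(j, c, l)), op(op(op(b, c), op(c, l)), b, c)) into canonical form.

Work inside:  op(op(op(b, c), op(c, l)), b, c)
Un-nest:  op(b, c, c, l, b, c)
Sort arguments:  op(b, b, c, c, c, l)
Rebuild:  h(op(b, c, j, j, l, l, l), h(op(b, j), h(l, c, l), h(j, c, l)), op(b, b, c, c, c, l))

Answer: h(op(b, c, j, j, l, l, l), h(op(b, j), h(l, c, l), h(j, c, l)), op(b, b, c, c, c, l))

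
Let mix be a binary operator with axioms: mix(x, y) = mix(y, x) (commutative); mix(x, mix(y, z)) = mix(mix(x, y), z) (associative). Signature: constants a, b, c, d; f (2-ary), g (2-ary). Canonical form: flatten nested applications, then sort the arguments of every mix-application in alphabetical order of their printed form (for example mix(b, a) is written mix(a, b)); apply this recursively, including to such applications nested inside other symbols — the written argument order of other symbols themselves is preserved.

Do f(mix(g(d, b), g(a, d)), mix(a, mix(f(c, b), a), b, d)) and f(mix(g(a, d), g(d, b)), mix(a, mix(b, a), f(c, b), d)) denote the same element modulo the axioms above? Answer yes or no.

Answer: yes — both canonical forms are f(mix(g(a, d), g(d, b)), mix(a, a, b, d, f(c, b)))

Derivation:
Left:  f(mix(g(d, b), g(a, d)), mix(a, mix(f(c, b), a), b, d))
  Descend into:  mix(a, mix(f(c, b), a), b, d)
  Un-nest:  mix(a, f(c, b), a, b, d)
  Order the arguments:  mix(a, a, b, d, f(c, b))
  Reassemble:  f(mix(g(a, d), g(d, b)), mix(a, a, b, d, f(c, b)))
Right:  f(mix(g(a, d), g(d, b)), mix(a, mix(b, a), f(c, b), d))
  Work inside:  mix(a, mix(b, a), f(c, b), d)
  Flatten:  mix(a, b, a, f(c, b), d)
  Sort arguments:  mix(a, a, b, d, f(c, b))
  Rebuild:  f(mix(g(a, d), g(d, b)), mix(a, a, b, d, f(c, b)))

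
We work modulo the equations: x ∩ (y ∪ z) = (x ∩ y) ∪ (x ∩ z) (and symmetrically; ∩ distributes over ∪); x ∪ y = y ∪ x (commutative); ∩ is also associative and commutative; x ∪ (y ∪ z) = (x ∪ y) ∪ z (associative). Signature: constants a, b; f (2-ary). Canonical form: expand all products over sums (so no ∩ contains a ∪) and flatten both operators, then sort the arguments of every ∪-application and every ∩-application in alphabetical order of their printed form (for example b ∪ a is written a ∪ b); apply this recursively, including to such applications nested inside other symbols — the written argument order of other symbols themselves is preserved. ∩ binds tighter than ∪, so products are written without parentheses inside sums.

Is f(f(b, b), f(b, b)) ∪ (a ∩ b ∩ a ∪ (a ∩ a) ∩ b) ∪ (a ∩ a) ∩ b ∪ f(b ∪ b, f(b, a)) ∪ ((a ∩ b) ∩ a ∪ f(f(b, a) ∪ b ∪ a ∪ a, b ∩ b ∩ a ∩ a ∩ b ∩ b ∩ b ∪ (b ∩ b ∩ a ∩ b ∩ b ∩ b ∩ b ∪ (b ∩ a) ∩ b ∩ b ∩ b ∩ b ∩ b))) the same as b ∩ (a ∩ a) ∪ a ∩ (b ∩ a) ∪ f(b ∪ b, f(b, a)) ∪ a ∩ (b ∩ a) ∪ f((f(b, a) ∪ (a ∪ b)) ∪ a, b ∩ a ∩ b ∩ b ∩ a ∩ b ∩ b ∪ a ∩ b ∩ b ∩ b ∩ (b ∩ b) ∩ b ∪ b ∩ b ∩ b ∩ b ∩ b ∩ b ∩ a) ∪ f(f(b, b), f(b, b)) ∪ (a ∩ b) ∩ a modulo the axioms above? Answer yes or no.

Answer: yes — both canonical forms are a ∩ a ∩ b ∪ a ∩ a ∩ b ∪ a ∩ a ∩ b ∪ a ∩ a ∩ b ∪ f(a ∪ a ∪ b ∪ f(b, a), a ∩ a ∩ b ∩ b ∩ b ∩ b ∩ b ∪ a ∩ b ∩ b ∩ b ∩ b ∩ b ∩ b ∪ a ∩ b ∩ b ∩ b ∩ b ∩ b ∩ b) ∪ f(b ∪ b, f(b, a)) ∪ f(f(b, b), f(b, b))

Derivation:
Left:  f(f(b, b), f(b, b)) ∪ (a ∩ b ∩ a ∪ (a ∩ a) ∩ b) ∪ (a ∩ a) ∩ b ∪ f(b ∪ b, f(b, a)) ∪ ((a ∩ b) ∩ a ∪ f(f(b, a) ∪ b ∪ a ∪ a, b ∩ b ∩ a ∩ a ∩ b ∩ b ∩ b ∪ (b ∩ b ∩ a ∩ b ∩ b ∩ b ∩ b ∪ (b ∩ a) ∩ b ∩ b ∩ b ∩ b ∩ b)))
  Un-nest:  f(f(b, b), f(b, b)) ∪ a ∩ a ∩ b ∪ a ∩ a ∩ b ∪ a ∩ a ∩ b ∪ f(b ∪ b, f(b, a)) ∪ a ∩ a ∩ b ∪ f(a ∪ a ∪ b ∪ f(b, a), a ∩ a ∩ b ∩ b ∩ b ∩ b ∩ b ∪ a ∩ b ∩ b ∩ b ∩ b ∩ b ∩ b ∪ a ∩ b ∩ b ∩ b ∩ b ∩ b ∩ b)
  Sort:  a ∩ a ∩ b ∪ a ∩ a ∩ b ∪ a ∩ a ∩ b ∪ a ∩ a ∩ b ∪ f(a ∪ a ∪ b ∪ f(b, a), a ∩ a ∩ b ∩ b ∩ b ∩ b ∩ b ∪ a ∩ b ∩ b ∩ b ∩ b ∩ b ∩ b ∪ a ∩ b ∩ b ∩ b ∩ b ∩ b ∩ b) ∪ f(b ∪ b, f(b, a)) ∪ f(f(b, b), f(b, b))
Right:  b ∩ (a ∩ a) ∪ a ∩ (b ∩ a) ∪ f(b ∪ b, f(b, a)) ∪ a ∩ (b ∩ a) ∪ f((f(b, a) ∪ (a ∪ b)) ∪ a, b ∩ a ∩ b ∩ b ∩ a ∩ b ∩ b ∪ a ∩ b ∩ b ∩ b ∩ (b ∩ b) ∩ b ∪ b ∩ b ∩ b ∩ b ∩ b ∩ b ∩ a) ∪ f(f(b, b), f(b, b)) ∪ (a ∩ b) ∩ a
  Flatten:  a ∩ a ∩ b ∪ a ∩ a ∩ b ∪ f(b ∪ b, f(b, a)) ∪ a ∩ a ∩ b ∪ f(a ∪ a ∪ b ∪ f(b, a), a ∩ a ∩ b ∩ b ∩ b ∩ b ∩ b ∪ a ∩ b ∩ b ∩ b ∩ b ∩ b ∩ b ∪ a ∩ b ∩ b ∩ b ∩ b ∩ b ∩ b) ∪ f(f(b, b), f(b, b)) ∪ a ∩ a ∩ b
  Order the arguments:  a ∩ a ∩ b ∪ a ∩ a ∩ b ∪ a ∩ a ∩ b ∪ a ∩ a ∩ b ∪ f(a ∪ a ∪ b ∪ f(b, a), a ∩ a ∩ b ∩ b ∩ b ∩ b ∩ b ∪ a ∩ b ∩ b ∩ b ∩ b ∩ b ∩ b ∪ a ∩ b ∩ b ∩ b ∩ b ∩ b ∩ b) ∪ f(b ∪ b, f(b, a)) ∪ f(f(b, b), f(b, b))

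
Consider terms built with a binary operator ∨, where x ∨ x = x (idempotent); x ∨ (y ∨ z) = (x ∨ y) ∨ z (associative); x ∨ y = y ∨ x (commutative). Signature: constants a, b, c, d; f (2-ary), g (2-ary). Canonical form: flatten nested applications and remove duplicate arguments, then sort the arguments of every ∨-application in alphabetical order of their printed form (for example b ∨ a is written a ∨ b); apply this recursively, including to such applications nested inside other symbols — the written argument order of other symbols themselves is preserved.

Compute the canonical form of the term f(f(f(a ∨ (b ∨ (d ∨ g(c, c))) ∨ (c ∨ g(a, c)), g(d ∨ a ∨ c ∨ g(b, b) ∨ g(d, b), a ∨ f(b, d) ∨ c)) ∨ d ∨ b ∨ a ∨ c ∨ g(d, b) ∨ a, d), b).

Descend into:  f(a ∨ (b ∨ (d ∨ g(c, c))) ∨ (c ∨ g(a, c)), g(d ∨ a ∨ c ∨ g(b, b) ∨ g(d, b), a ∨ f(b, d) ∨ c)) ∨ d ∨ b ∨ a ∨ c ∨ g(d, b) ∨ a
Canonicalize subterm:  f(a ∨ (b ∨ (d ∨ g(c, c))) ∨ (c ∨ g(a, c)), g(d ∨ a ∨ c ∨ g(b, b) ∨ g(d, b), a ∨ f(b, d) ∨ c))  →  f(a ∨ b ∨ c ∨ d ∨ g(a, c) ∨ g(c, c), g(a ∨ c ∨ d ∨ g(b, b) ∨ g(d, b), a ∨ c ∨ f(b, d)))
Deduplicate:  drop duplicate a
Order the arguments:  a ∨ b ∨ c ∨ d ∨ f(a ∨ b ∨ c ∨ d ∨ g(a, c) ∨ g(c, c), g(a ∨ c ∨ d ∨ g(b, b) ∨ g(d, b), a ∨ c ∨ f(b, d))) ∨ g(d, b)
Put back:  f(f(a ∨ b ∨ c ∨ d ∨ f(a ∨ b ∨ c ∨ d ∨ g(a, c) ∨ g(c, c), g(a ∨ c ∨ d ∨ g(b, b) ∨ g(d, b), a ∨ c ∨ f(b, d))) ∨ g(d, b), d), b)

Answer: f(f(a ∨ b ∨ c ∨ d ∨ f(a ∨ b ∨ c ∨ d ∨ g(a, c) ∨ g(c, c), g(a ∨ c ∨ d ∨ g(b, b) ∨ g(d, b), a ∨ c ∨ f(b, d))) ∨ g(d, b), d), b)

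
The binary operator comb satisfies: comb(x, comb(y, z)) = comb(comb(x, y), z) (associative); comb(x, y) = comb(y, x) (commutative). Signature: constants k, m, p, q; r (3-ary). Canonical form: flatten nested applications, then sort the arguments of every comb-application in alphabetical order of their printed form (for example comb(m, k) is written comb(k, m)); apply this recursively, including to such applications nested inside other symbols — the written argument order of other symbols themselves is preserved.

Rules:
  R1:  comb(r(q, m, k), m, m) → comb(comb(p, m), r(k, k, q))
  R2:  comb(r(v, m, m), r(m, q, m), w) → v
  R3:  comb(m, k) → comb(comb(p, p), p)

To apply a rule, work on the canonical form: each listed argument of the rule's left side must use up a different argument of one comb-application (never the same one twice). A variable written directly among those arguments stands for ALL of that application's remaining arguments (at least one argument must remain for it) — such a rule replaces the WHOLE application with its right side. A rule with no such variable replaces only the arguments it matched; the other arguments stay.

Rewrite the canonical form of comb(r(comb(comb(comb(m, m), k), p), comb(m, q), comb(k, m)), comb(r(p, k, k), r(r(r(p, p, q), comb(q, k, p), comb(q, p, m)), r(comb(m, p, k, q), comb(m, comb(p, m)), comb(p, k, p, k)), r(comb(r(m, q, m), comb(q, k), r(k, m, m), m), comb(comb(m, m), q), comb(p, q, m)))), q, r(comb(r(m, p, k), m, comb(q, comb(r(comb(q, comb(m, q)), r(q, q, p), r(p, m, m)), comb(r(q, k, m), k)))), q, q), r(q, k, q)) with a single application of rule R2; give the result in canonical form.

Answer: comb(q, r(comb(k, m, m, p), comb(m, q), comb(k, m)), r(comb(k, m, q, r(comb(m, q, q), r(q, q, p), r(p, m, m)), r(m, p, k), r(q, k, m)), q, q), r(p, k, k), r(q, k, q), r(r(r(p, p, q), comb(k, p, q), comb(m, p, q)), r(comb(k, m, p, q), comb(m, m, p), comb(k, k, p, p)), r(k, comb(m, m, q), comb(m, p, q))))

Derivation:
Canonical form:  comb(q, r(comb(k, m, m, p), comb(m, q), comb(k, m)), r(comb(k, m, q, r(comb(m, q, q), r(q, q, p), r(p, m, m)), r(m, p, k), r(q, k, m)), q, q), r(p, k, k), r(q, k, q), r(r(r(p, p, q), comb(k, p, q), comb(m, p, q)), r(comb(k, m, p, q), comb(m, m, p), comb(k, k, p, p)), r(comb(k, m, q, r(k, m, m), r(m, q, m)), comb(m, m, q), comb(m, p, q))))
Match R2:  consume r(k, m, m), r(m, q, m);  v := k, w := comb(k, m, q)
The extension variable absorbs all remaining arguments, so the whole application is rewritten.
Giving:  comb(q, r(comb(k, m, m, p), comb(m, q), comb(k, m)), r(comb(k, m, q, r(comb(m, q, q), r(q, q, p), r(p, m, m)), r(m, p, k), r(q, k, m)), q, q), r(p, k, k), r(q, k, q), r(r(r(p, p, q), comb(k, p, q), comb(m, p, q)), r(comb(k, m, p, q), comb(m, m, p), comb(k, k, p, p)), r(k, comb(m, m, q), comb(m, p, q))))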